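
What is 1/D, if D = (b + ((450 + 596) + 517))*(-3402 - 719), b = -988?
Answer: -1/2369575 ≈ -4.2202e-7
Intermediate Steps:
D = -2369575 (D = (-988 + ((450 + 596) + 517))*(-3402 - 719) = (-988 + (1046 + 517))*(-4121) = (-988 + 1563)*(-4121) = 575*(-4121) = -2369575)
1/D = 1/(-2369575) = -1/2369575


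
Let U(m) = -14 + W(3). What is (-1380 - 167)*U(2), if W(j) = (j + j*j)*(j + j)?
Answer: -89726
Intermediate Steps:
W(j) = 2*j*(j + j**2) (W(j) = (j + j**2)*(2*j) = 2*j*(j + j**2))
U(m) = 58 (U(m) = -14 + 2*3**2*(1 + 3) = -14 + 2*9*4 = -14 + 72 = 58)
(-1380 - 167)*U(2) = (-1380 - 167)*58 = -1547*58 = -89726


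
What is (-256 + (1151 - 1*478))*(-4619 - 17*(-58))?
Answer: -1514961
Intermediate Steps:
(-256 + (1151 - 1*478))*(-4619 - 17*(-58)) = (-256 + (1151 - 478))*(-4619 + 986) = (-256 + 673)*(-3633) = 417*(-3633) = -1514961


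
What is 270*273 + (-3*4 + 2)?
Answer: 73700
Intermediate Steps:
270*273 + (-3*4 + 2) = 73710 + (-12 + 2) = 73710 - 10 = 73700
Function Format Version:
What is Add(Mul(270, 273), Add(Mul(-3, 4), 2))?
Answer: 73700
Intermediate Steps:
Add(Mul(270, 273), Add(Mul(-3, 4), 2)) = Add(73710, Add(-12, 2)) = Add(73710, -10) = 73700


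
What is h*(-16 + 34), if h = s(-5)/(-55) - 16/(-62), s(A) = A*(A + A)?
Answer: -3996/341 ≈ -11.718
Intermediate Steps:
s(A) = 2*A² (s(A) = A*(2*A) = 2*A²)
h = -222/341 (h = (2*(-5)²)/(-55) - 16/(-62) = (2*25)*(-1/55) - 16*(-1/62) = 50*(-1/55) + 8/31 = -10/11 + 8/31 = -222/341 ≈ -0.65103)
h*(-16 + 34) = -222*(-16 + 34)/341 = -222/341*18 = -3996/341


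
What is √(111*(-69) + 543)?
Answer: 2*I*√1779 ≈ 84.356*I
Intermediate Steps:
√(111*(-69) + 543) = √(-7659 + 543) = √(-7116) = 2*I*√1779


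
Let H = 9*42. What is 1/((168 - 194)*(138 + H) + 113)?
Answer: -1/13303 ≈ -7.5171e-5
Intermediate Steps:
H = 378
1/((168 - 194)*(138 + H) + 113) = 1/((168 - 194)*(138 + 378) + 113) = 1/(-26*516 + 113) = 1/(-13416 + 113) = 1/(-13303) = -1/13303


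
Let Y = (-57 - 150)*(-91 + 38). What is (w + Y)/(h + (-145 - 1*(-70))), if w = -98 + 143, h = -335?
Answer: -5508/205 ≈ -26.868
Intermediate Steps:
w = 45
Y = 10971 (Y = -207*(-53) = 10971)
(w + Y)/(h + (-145 - 1*(-70))) = (45 + 10971)/(-335 + (-145 - 1*(-70))) = 11016/(-335 + (-145 + 70)) = 11016/(-335 - 75) = 11016/(-410) = 11016*(-1/410) = -5508/205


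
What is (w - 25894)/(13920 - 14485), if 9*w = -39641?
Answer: 272687/5085 ≈ 53.626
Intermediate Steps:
w = -39641/9 (w = (⅑)*(-39641) = -39641/9 ≈ -4404.6)
(w - 25894)/(13920 - 14485) = (-39641/9 - 25894)/(13920 - 14485) = -272687/9/(-565) = -272687/9*(-1/565) = 272687/5085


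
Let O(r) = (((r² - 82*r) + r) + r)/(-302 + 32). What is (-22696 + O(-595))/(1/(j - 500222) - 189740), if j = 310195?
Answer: 9191035909/72111445962 ≈ 0.12746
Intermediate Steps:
O(r) = -r²/270 + 8*r/27 (O(r) = ((r² - 81*r) + r)/(-270) = (r² - 80*r)*(-1/270) = -r²/270 + 8*r/27)
(-22696 + O(-595))/(1/(j - 500222) - 189740) = (-22696 + (1/270)*(-595)*(80 - 1*(-595)))/(1/(310195 - 500222) - 189740) = (-22696 + (1/270)*(-595)*(80 + 595))/(1/(-190027) - 189740) = (-22696 + (1/270)*(-595)*675)/(-1/190027 - 189740) = (-22696 - 2975/2)/(-36055722981/190027) = -48367/2*(-190027/36055722981) = 9191035909/72111445962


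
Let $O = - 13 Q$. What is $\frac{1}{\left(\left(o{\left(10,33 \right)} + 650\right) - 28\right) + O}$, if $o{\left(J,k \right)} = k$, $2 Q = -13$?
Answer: $\frac{2}{1479} \approx 0.0013523$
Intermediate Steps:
$Q = - \frac{13}{2}$ ($Q = \frac{1}{2} \left(-13\right) = - \frac{13}{2} \approx -6.5$)
$O = \frac{169}{2}$ ($O = - \frac{13 \left(-13\right)}{2} = \left(-1\right) \left(- \frac{169}{2}\right) = \frac{169}{2} \approx 84.5$)
$\frac{1}{\left(\left(o{\left(10,33 \right)} + 650\right) - 28\right) + O} = \frac{1}{\left(\left(33 + 650\right) - 28\right) + \frac{169}{2}} = \frac{1}{\left(683 - 28\right) + \frac{169}{2}} = \frac{1}{655 + \frac{169}{2}} = \frac{1}{\frac{1479}{2}} = \frac{2}{1479}$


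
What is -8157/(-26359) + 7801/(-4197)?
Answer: -171391630/110628723 ≈ -1.5493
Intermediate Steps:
-8157/(-26359) + 7801/(-4197) = -8157*(-1/26359) + 7801*(-1/4197) = 8157/26359 - 7801/4197 = -171391630/110628723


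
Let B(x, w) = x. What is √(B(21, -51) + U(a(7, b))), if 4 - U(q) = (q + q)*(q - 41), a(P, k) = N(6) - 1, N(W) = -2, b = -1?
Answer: I*√239 ≈ 15.46*I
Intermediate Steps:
a(P, k) = -3 (a(P, k) = -2 - 1 = -3)
U(q) = 4 - 2*q*(-41 + q) (U(q) = 4 - (q + q)*(q - 41) = 4 - 2*q*(-41 + q))
√(B(21, -51) + U(a(7, b))) = √(21 + (4 - 2*(-3)² + 82*(-3))) = √(21 + (4 - 2*9 - 246)) = √(21 + (4 - 18 - 246)) = √(21 - 260) = √(-239) = I*√239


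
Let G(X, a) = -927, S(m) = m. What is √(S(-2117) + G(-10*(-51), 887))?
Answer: 2*I*√761 ≈ 55.172*I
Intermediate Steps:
√(S(-2117) + G(-10*(-51), 887)) = √(-2117 - 927) = √(-3044) = 2*I*√761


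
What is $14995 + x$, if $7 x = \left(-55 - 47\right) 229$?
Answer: $\frac{81607}{7} \approx 11658.0$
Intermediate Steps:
$x = - \frac{23358}{7}$ ($x = \frac{\left(-55 - 47\right) 229}{7} = \frac{\left(-102\right) 229}{7} = \frac{1}{7} \left(-23358\right) = - \frac{23358}{7} \approx -3336.9$)
$14995 + x = 14995 - \frac{23358}{7} = \frac{81607}{7}$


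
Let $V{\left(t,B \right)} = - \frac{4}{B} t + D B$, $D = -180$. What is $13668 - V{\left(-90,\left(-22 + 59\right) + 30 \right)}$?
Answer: $\frac{1723416}{67} \approx 25723.0$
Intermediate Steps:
$V{\left(t,B \right)} = - 180 B - \frac{4 t}{B}$ ($V{\left(t,B \right)} = - \frac{4}{B} t - 180 B = - \frac{4 t}{B} - 180 B = - 180 B - \frac{4 t}{B}$)
$13668 - V{\left(-90,\left(-22 + 59\right) + 30 \right)} = 13668 - \left(- 180 \left(\left(-22 + 59\right) + 30\right) - - \frac{360}{\left(-22 + 59\right) + 30}\right) = 13668 - \left(- 180 \left(37 + 30\right) - - \frac{360}{37 + 30}\right) = 13668 - \left(\left(-180\right) 67 - - \frac{360}{67}\right) = 13668 - \left(-12060 - \left(-360\right) \frac{1}{67}\right) = 13668 - \left(-12060 + \frac{360}{67}\right) = 13668 - - \frac{807660}{67} = 13668 + \frac{807660}{67} = \frac{1723416}{67}$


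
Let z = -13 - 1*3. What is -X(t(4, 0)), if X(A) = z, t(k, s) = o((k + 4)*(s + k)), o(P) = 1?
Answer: 16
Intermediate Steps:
t(k, s) = 1
z = -16 (z = -13 - 3 = -16)
X(A) = -16
-X(t(4, 0)) = -1*(-16) = 16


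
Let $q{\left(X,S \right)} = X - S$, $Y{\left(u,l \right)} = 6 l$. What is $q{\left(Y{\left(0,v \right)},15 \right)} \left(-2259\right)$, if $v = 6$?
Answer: $-47439$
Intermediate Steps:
$q{\left(Y{\left(0,v \right)},15 \right)} \left(-2259\right) = \left(6 \cdot 6 - 15\right) \left(-2259\right) = \left(36 - 15\right) \left(-2259\right) = 21 \left(-2259\right) = -47439$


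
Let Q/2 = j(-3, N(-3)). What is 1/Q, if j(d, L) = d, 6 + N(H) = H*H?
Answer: -1/6 ≈ -0.16667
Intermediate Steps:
N(H) = -6 + H**2 (N(H) = -6 + H*H = -6 + H**2)
Q = -6 (Q = 2*(-3) = -6)
1/Q = 1/(-6) = -1/6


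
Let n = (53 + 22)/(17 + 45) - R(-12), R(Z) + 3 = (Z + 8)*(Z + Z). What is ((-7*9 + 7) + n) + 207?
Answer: 3671/62 ≈ 59.210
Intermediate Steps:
R(Z) = -3 + 2*Z*(8 + Z) (R(Z) = -3 + (Z + 8)*(Z + Z) = -3 + (8 + Z)*(2*Z) = -3 + 2*Z*(8 + Z))
n = -5691/62 (n = (53 + 22)/(17 + 45) - (-3 + 2*(-12)² + 16*(-12)) = 75/62 - (-3 + 2*144 - 192) = 75*(1/62) - (-3 + 288 - 192) = 75/62 - 1*93 = 75/62 - 93 = -5691/62 ≈ -91.790)
((-7*9 + 7) + n) + 207 = ((-7*9 + 7) - 5691/62) + 207 = ((-63 + 7) - 5691/62) + 207 = (-56 - 5691/62) + 207 = -9163/62 + 207 = 3671/62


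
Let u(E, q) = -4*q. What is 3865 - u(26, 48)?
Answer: 4057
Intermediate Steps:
3865 - u(26, 48) = 3865 - (-4)*48 = 3865 - 1*(-192) = 3865 + 192 = 4057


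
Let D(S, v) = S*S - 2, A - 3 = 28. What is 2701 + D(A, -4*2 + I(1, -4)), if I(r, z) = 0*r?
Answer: 3660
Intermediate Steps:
I(r, z) = 0
A = 31 (A = 3 + 28 = 31)
D(S, v) = -2 + S**2 (D(S, v) = S**2 - 2 = -2 + S**2)
2701 + D(A, -4*2 + I(1, -4)) = 2701 + (-2 + 31**2) = 2701 + (-2 + 961) = 2701 + 959 = 3660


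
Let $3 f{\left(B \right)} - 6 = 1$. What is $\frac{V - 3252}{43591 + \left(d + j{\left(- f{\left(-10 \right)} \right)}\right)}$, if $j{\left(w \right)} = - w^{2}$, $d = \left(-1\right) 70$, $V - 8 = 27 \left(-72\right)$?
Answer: $- \frac{11673}{97910} \approx -0.11922$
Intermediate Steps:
$f{\left(B \right)} = \frac{7}{3}$ ($f{\left(B \right)} = 2 + \frac{1}{3} \cdot 1 = 2 + \frac{1}{3} = \frac{7}{3}$)
$V = -1936$ ($V = 8 + 27 \left(-72\right) = 8 - 1944 = -1936$)
$d = -70$
$\frac{V - 3252}{43591 + \left(d + j{\left(- f{\left(-10 \right)} \right)}\right)} = \frac{-1936 - 3252}{43591 - \left(70 + \left(\left(-1\right) \frac{7}{3}\right)^{2}\right)} = - \frac{5188}{43591 - \frac{679}{9}} = - \frac{5188}{\frac{391640}{9}} = \left(-5188\right) \frac{9}{391640} = - \frac{11673}{97910}$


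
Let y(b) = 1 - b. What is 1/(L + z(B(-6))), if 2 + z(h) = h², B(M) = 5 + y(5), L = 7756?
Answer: 1/7755 ≈ 0.00012895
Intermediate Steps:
B(M) = 1 (B(M) = 5 + (1 - 1*5) = 5 + (1 - 5) = 5 - 4 = 1)
z(h) = -2 + h²
1/(L + z(B(-6))) = 1/(7756 + (-2 + 1²)) = 1/(7756 + (-2 + 1)) = 1/(7756 - 1) = 1/7755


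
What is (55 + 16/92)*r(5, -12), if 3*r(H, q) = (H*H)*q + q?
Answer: -131976/23 ≈ -5738.1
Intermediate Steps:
r(H, q) = q/3 + q*H²/3 (r(H, q) = ((H*H)*q + q)/3 = (H²*q + q)/3 = (q*H² + q)/3 = (q + q*H²)/3 = q/3 + q*H²/3)
(55 + 16/92)*r(5, -12) = (55 + 16/92)*((⅓)*(-12)*(1 + 5²)) = (55 + 16*(1/92))*((⅓)*(-12)*(1 + 25)) = (55 + 4/23)*((⅓)*(-12)*26) = (1269/23)*(-104) = -131976/23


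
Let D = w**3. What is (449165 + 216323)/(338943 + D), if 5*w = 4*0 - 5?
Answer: 332744/169471 ≈ 1.9634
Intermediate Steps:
w = -1 (w = (4*0 - 5)/5 = (0 - 5)/5 = (1/5)*(-5) = -1)
D = -1 (D = (-1)**3 = -1)
(449165 + 216323)/(338943 + D) = (449165 + 216323)/(338943 - 1) = 665488/338942 = 665488*(1/338942) = 332744/169471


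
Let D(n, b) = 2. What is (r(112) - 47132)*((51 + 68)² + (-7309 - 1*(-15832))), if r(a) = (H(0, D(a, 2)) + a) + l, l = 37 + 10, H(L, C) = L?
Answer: -1065535532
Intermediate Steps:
l = 47
r(a) = 47 + a (r(a) = (0 + a) + 47 = a + 47 = 47 + a)
(r(112) - 47132)*((51 + 68)² + (-7309 - 1*(-15832))) = ((47 + 112) - 47132)*((51 + 68)² + (-7309 - 1*(-15832))) = (159 - 47132)*(119² + (-7309 + 15832)) = -46973*(14161 + 8523) = -46973*22684 = -1065535532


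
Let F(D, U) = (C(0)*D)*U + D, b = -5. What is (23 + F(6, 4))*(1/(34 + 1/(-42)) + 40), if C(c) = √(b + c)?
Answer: 1656538/1427 + 1370928*I*√5/1427 ≈ 1160.9 + 2148.2*I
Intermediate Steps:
C(c) = √(-5 + c)
F(D, U) = D + I*D*U*√5 (F(D, U) = (√(-5 + 0)*D)*U + D = (√(-5)*D)*U + D = ((I*√5)*D)*U + D = (I*D*√5)*U + D = I*D*U*√5 + D = D + I*D*U*√5)
(23 + F(6, 4))*(1/(34 + 1/(-42)) + 40) = (23 + 6*(1 + I*4*√5))*(1/(34 + 1/(-42)) + 40) = (23 + 6*(1 + 4*I*√5))*(1/(34 - 1/42) + 40) = (23 + (6 + 24*I*√5))*(1/(1427/42) + 40) = (29 + 24*I*√5)*(42/1427 + 40) = (29 + 24*I*√5)*(57122/1427) = 1656538/1427 + 1370928*I*√5/1427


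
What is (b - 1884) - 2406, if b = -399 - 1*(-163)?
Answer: -4526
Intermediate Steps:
b = -236 (b = -399 + 163 = -236)
(b - 1884) - 2406 = (-236 - 1884) - 2406 = -2120 - 2406 = -4526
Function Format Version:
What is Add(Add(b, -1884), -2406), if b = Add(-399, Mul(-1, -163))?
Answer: -4526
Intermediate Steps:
b = -236 (b = Add(-399, 163) = -236)
Add(Add(b, -1884), -2406) = Add(Add(-236, -1884), -2406) = Add(-2120, -2406) = -4526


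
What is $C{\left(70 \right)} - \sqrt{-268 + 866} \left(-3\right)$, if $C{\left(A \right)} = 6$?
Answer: $6 + 3 \sqrt{598} \approx 79.362$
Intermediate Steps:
$C{\left(70 \right)} - \sqrt{-268 + 866} \left(-3\right) = 6 - \sqrt{-268 + 866} \left(-3\right) = 6 - \sqrt{598} \left(-3\right) = 6 - - 3 \sqrt{598} = 6 + 3 \sqrt{598}$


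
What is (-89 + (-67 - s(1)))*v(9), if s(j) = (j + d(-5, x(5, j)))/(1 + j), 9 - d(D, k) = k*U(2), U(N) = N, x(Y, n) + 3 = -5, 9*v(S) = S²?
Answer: -1521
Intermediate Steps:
v(S) = S²/9
x(Y, n) = -8 (x(Y, n) = -3 - 5 = -8)
d(D, k) = 9 - 2*k (d(D, k) = 9 - k*2 = 9 - 2*k)
s(j) = (25 + j)/(1 + j) (s(j) = (j + (9 - 2*(-8)))/(1 + j) = (j + (9 + 16))/(1 + j) = (j + 25)/(1 + j) = (25 + j)/(1 + j))
(-89 + (-67 - s(1)))*v(9) = (-89 + (-67 - (25 + 1)/(1 + 1)))*((⅑)*9²) = (-89 + (-67 - 26/2))*((⅑)*81) = (-89 + (-67 - 26/2))*9 = (-89 + (-67 - 1*13))*9 = (-89 + (-67 - 13))*9 = (-89 - 80)*9 = -169*9 = -1521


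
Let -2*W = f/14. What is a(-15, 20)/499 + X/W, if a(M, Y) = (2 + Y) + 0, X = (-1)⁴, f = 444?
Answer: -1051/55389 ≈ -0.018975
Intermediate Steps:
X = 1
W = -111/7 (W = -222/14 = -½*222/7 = -111/7 ≈ -15.857)
a(M, Y) = 2 + Y
a(-15, 20)/499 + X/W = (2 + 20)/499 + 1/(-111/7) = 22*(1/499) + 1*(-7/111) = 22/499 - 7/111 = -1051/55389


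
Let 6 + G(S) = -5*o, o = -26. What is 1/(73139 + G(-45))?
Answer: 1/73263 ≈ 1.3649e-5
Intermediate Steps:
G(S) = 124 (G(S) = -6 - 5*(-26) = -6 + 130 = 124)
1/(73139 + G(-45)) = 1/(73139 + 124) = 1/73263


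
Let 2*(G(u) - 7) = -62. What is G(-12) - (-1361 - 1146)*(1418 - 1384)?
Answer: 85214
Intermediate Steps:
G(u) = -24 (G(u) = 7 + (1/2)*(-62) = 7 - 31 = -24)
G(-12) - (-1361 - 1146)*(1418 - 1384) = -24 - (-1361 - 1146)*(1418 - 1384) = -24 - (-2507)*34 = -24 - 1*(-85238) = -24 + 85238 = 85214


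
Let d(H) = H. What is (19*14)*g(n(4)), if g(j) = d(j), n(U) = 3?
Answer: 798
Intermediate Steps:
g(j) = j
(19*14)*g(n(4)) = (19*14)*3 = 266*3 = 798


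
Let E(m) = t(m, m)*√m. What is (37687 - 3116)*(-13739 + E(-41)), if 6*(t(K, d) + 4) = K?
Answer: -474970969 - 2247115*I*√41/6 ≈ -4.7497e+8 - 2.3981e+6*I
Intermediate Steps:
t(K, d) = -4 + K/6
E(m) = √m*(-4 + m/6) (E(m) = (-4 + m/6)*√m = √m*(-4 + m/6))
(37687 - 3116)*(-13739 + E(-41)) = (37687 - 3116)*(-13739 + √(-41)*(-24 - 41)/6) = 34571*(-13739 + (⅙)*(I*√41)*(-65)) = 34571*(-13739 - 65*I*√41/6) = -474970969 - 2247115*I*√41/6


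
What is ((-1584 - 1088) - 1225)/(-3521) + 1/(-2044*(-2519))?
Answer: 2866431059/2589864508 ≈ 1.1068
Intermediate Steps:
((-1584 - 1088) - 1225)/(-3521) + 1/(-2044*(-2519)) = (-2672 - 1225)*(-1/3521) - 1/2044*(-1/2519) = -3897*(-1/3521) + 1/5148836 = 3897/3521 + 1/5148836 = 2866431059/2589864508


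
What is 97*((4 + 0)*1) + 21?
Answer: 409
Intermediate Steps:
97*((4 + 0)*1) + 21 = 97*(4*1) + 21 = 97*4 + 21 = 388 + 21 = 409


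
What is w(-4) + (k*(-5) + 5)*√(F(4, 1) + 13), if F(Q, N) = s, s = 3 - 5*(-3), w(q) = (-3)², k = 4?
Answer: 9 - 15*√31 ≈ -74.516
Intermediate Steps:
w(q) = 9
s = 18 (s = 3 + 15 = 18)
F(Q, N) = 18
w(-4) + (k*(-5) + 5)*√(F(4, 1) + 13) = 9 + (4*(-5) + 5)*√(18 + 13) = 9 + (-20 + 5)*√31 = 9 - 15*√31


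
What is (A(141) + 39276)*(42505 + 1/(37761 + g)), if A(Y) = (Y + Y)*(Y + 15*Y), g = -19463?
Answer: 262674810731394/9149 ≈ 2.8711e+10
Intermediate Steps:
A(Y) = 32*Y² (A(Y) = (2*Y)*(16*Y) = 32*Y²)
(A(141) + 39276)*(42505 + 1/(37761 + g)) = (32*141² + 39276)*(42505 + 1/(37761 - 19463)) = (32*19881 + 39276)*(42505 + 1/18298) = (636192 + 39276)*(42505 + 1/18298) = 675468*(777756491/18298) = 262674810731394/9149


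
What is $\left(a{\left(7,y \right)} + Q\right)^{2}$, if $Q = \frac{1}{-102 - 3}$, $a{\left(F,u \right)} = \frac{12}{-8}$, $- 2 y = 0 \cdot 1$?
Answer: $\frac{100489}{44100} \approx 2.2787$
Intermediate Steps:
$y = 0$ ($y = - \frac{0 \cdot 1}{2} = \left(- \frac{1}{2}\right) 0 = 0$)
$a{\left(F,u \right)} = - \frac{3}{2}$ ($a{\left(F,u \right)} = 12 \left(- \frac{1}{8}\right) = - \frac{3}{2}$)
$Q = - \frac{1}{105}$ ($Q = \frac{1}{-105} = - \frac{1}{105} \approx -0.0095238$)
$\left(a{\left(7,y \right)} + Q\right)^{2} = \left(- \frac{3}{2} - \frac{1}{105}\right)^{2} = \left(- \frac{317}{210}\right)^{2} = \frac{100489}{44100}$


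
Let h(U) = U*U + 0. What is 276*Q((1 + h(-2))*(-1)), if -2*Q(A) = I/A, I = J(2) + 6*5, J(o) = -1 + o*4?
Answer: 5106/5 ≈ 1021.2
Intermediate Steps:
h(U) = U**2 (h(U) = U**2 + 0 = U**2)
J(o) = -1 + 4*o
I = 37 (I = (-1 + 4*2) + 6*5 = (-1 + 8) + 30 = 7 + 30 = 37)
Q(A) = -37/(2*A)
276*Q((1 + h(-2))*(-1)) = 276*(-37*(-1/(1 + (-2)**2))/2) = 276*(-37*(-1/(1 + 4))/2) = 276*(-37/(2*(5*(-1)))) = 276*(-37/2/(-5)) = 276*(-37/2*(-1/5)) = 276*(37/10) = 5106/5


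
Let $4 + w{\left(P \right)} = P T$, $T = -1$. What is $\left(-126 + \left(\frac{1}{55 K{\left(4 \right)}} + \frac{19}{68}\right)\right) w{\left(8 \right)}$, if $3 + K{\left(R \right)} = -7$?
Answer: $\frac{7053027}{4675} \approx 1508.7$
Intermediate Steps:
$K{\left(R \right)} = -10$ ($K{\left(R \right)} = -3 - 7 = -10$)
$w{\left(P \right)} = -4 - P$ ($w{\left(P \right)} = -4 + P \left(-1\right) = -4 - P$)
$\left(-126 + \left(\frac{1}{55 K{\left(4 \right)}} + \frac{19}{68}\right)\right) w{\left(8 \right)} = \left(-126 + \left(\frac{1}{55 \left(-10\right)} + \frac{19}{68}\right)\right) \left(-4 - 8\right) = \left(-126 + \left(\frac{1}{55} \left(- \frac{1}{10}\right) + 19 \cdot \frac{1}{68}\right)\right) \left(-4 - 8\right) = \left(-126 + \left(- \frac{1}{550} + \frac{19}{68}\right)\right) \left(-12\right) = \left(-126 + \frac{5191}{18700}\right) \left(-12\right) = \left(- \frac{2351009}{18700}\right) \left(-12\right) = \frac{7053027}{4675}$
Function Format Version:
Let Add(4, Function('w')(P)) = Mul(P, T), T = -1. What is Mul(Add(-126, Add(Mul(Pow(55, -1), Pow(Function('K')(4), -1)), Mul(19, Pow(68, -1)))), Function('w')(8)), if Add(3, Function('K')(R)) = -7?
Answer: Rational(7053027, 4675) ≈ 1508.7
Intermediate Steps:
Function('K')(R) = -10 (Function('K')(R) = Add(-3, -7) = -10)
Function('w')(P) = Add(-4, Mul(-1, P)) (Function('w')(P) = Add(-4, Mul(P, -1)) = Add(-4, Mul(-1, P)))
Mul(Add(-126, Add(Mul(Pow(55, -1), Pow(Function('K')(4), -1)), Mul(19, Pow(68, -1)))), Function('w')(8)) = Mul(Add(-126, Add(Mul(Pow(55, -1), Pow(-10, -1)), Mul(19, Pow(68, -1)))), Add(-4, Mul(-1, 8))) = Mul(Add(-126, Add(Mul(Rational(1, 55), Rational(-1, 10)), Mul(19, Rational(1, 68)))), Add(-4, -8)) = Mul(Add(-126, Add(Rational(-1, 550), Rational(19, 68))), -12) = Mul(Add(-126, Rational(5191, 18700)), -12) = Mul(Rational(-2351009, 18700), -12) = Rational(7053027, 4675)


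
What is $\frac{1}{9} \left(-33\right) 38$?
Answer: $- \frac{418}{3} \approx -139.33$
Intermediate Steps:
$\frac{1}{9} \left(-33\right) 38 = \left(- \frac{11}{3}\right) 38 = - \frac{418}{3}$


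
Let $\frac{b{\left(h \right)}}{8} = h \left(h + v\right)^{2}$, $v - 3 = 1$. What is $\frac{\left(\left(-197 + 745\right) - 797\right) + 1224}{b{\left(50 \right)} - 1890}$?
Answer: $\frac{65}{77634} \approx 0.00083726$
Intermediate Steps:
$v = 4$ ($v = 3 + 1 = 4$)
$b{\left(h \right)} = 8 h \left(4 + h\right)^{2}$ ($b{\left(h \right)} = 8 h \left(h + 4\right)^{2} = 8 h \left(4 + h\right)^{2}$)
$\frac{\left(\left(-197 + 745\right) - 797\right) + 1224}{b{\left(50 \right)} - 1890} = \frac{\left(\left(-197 + 745\right) - 797\right) + 1224}{8 \cdot 50 \left(4 + 50\right)^{2} - 1890} = \frac{\left(548 - 797\right) + 1224}{8 \cdot 50 \cdot 54^{2} - 1890} = \frac{-249 + 1224}{8 \cdot 50 \cdot 2916 - 1890} = \frac{975}{1166400 - 1890} = \frac{975}{1164510} = 975 \cdot \frac{1}{1164510} = \frac{65}{77634}$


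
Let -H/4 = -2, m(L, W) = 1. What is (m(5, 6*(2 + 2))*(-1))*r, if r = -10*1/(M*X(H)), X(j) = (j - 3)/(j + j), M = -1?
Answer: -32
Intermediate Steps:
H = 8 (H = -4*(-2) = 8)
X(j) = (-3 + j)/(2*j) (X(j) = (-3 + j)/((2*j)) = (-3 + j)*(1/(2*j)) = (-3 + j)/(2*j))
r = 32 (r = -10*(-16/(-3 + 8)) = -10/((-5/(2*8))) = -10/((-1*5/16)) = -10/(-5/16) = -10*(-16/5) = 32)
(m(5, 6*(2 + 2))*(-1))*r = (1*(-1))*32 = -1*32 = -32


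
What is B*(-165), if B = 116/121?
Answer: -1740/11 ≈ -158.18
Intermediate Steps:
B = 116/121 (B = 116*(1/121) = 116/121 ≈ 0.95868)
B*(-165) = (116/121)*(-165) = -1740/11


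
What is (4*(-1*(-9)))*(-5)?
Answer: -180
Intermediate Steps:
(4*(-1*(-9)))*(-5) = (4*9)*(-5) = 36*(-5) = -180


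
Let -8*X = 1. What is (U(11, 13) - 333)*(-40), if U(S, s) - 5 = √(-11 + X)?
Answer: 13120 - 10*I*√178 ≈ 13120.0 - 133.42*I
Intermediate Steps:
X = -⅛ (X = -⅛*1 = -⅛ ≈ -0.12500)
U(S, s) = 5 + I*√178/4 (U(S, s) = 5 + √(-11 - ⅛) = 5 + √(-89/8) = 5 + I*√178/4)
(U(11, 13) - 333)*(-40) = ((5 + I*√178/4) - 333)*(-40) = (-328 + I*√178/4)*(-40) = 13120 - 10*I*√178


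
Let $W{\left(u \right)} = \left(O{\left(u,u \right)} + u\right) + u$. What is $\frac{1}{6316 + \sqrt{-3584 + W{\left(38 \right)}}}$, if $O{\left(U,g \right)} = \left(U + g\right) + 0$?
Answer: $\frac{1579}{9973822} - \frac{i \sqrt{858}}{19947644} \approx 0.00015831 - 1.4684 \cdot 10^{-6} i$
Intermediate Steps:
$O{\left(U,g \right)} = U + g$
$W{\left(u \right)} = 4 u$ ($W{\left(u \right)} = \left(\left(u + u\right) + u\right) + u = \left(2 u + u\right) + u = 3 u + u = 4 u$)
$\frac{1}{6316 + \sqrt{-3584 + W{\left(38 \right)}}} = \frac{1}{6316 + \sqrt{-3584 + 4 \cdot 38}} = \frac{1}{6316 + \sqrt{-3584 + 152}} = \frac{1}{6316 + \sqrt{-3432}} = \frac{1}{6316 + 2 i \sqrt{858}}$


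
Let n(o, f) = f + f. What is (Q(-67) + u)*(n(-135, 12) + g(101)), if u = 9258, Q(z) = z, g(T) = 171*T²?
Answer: 16032734445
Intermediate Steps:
n(o, f) = 2*f
(Q(-67) + u)*(n(-135, 12) + g(101)) = (-67 + 9258)*(2*12 + 171*101²) = 9191*(24 + 171*10201) = 9191*(24 + 1744371) = 9191*1744395 = 16032734445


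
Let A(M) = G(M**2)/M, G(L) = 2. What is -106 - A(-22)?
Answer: -1165/11 ≈ -105.91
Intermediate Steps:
A(M) = 2/M
-106 - A(-22) = -106 - 2/(-22) = -106 - 2*(-1)/22 = -106 - 1*(-1/11) = -106 + 1/11 = -1165/11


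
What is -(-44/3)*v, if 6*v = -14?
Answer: -308/9 ≈ -34.222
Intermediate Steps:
v = -7/3 (v = (⅙)*(-14) = -7/3 ≈ -2.3333)
-(-44/3)*v = -(-44/3)*(-7)/3 = -(-4*11/3)*(-7)/3 = -(-44)*(-7)/(3*3) = -1*308/9 = -308/9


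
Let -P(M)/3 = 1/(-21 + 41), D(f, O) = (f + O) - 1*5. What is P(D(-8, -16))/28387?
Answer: -3/567740 ≈ -5.2841e-6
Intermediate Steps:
D(f, O) = -5 + O + f (D(f, O) = (O + f) - 5 = -5 + O + f)
P(M) = -3/20 (P(M) = -3/(-21 + 41) = -3/20)
P(D(-8, -16))/28387 = -3/20/28387 = -3/20*1/28387 = -3/567740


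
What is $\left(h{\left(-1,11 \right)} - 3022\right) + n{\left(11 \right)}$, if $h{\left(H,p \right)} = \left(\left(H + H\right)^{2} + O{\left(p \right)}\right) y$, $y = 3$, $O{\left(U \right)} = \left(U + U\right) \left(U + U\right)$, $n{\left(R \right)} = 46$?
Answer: $-1512$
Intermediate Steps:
$O{\left(U \right)} = 4 U^{2}$ ($O{\left(U \right)} = 2 U 2 U = 4 U^{2}$)
$h{\left(H,p \right)} = 12 H^{2} + 12 p^{2}$ ($h{\left(H,p \right)} = \left(\left(H + H\right)^{2} + 4 p^{2}\right) 3 = \left(\left(2 H\right)^{2} + 4 p^{2}\right) 3 = \left(4 H^{2} + 4 p^{2}\right) 3 = 12 H^{2} + 12 p^{2}$)
$\left(h{\left(-1,11 \right)} - 3022\right) + n{\left(11 \right)} = \left(\left(12 \left(-1\right)^{2} + 12 \cdot 11^{2}\right) - 3022\right) + 46 = \left(\left(12 \cdot 1 + 12 \cdot 121\right) - 3022\right) + 46 = \left(\left(12 + 1452\right) - 3022\right) + 46 = \left(1464 - 3022\right) + 46 = -1558 + 46 = -1512$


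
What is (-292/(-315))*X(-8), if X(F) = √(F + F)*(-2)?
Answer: -2336*I/315 ≈ -7.4159*I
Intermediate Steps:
X(F) = -2*√2*√F (X(F) = √(2*F)*(-2) = (√2*√F)*(-2) = -2*√2*√F)
(-292/(-315))*X(-8) = (-292/(-315))*(-2*√2*√(-8)) = (-292*(-1/315))*(-2*√2*2*I*√2) = 292*(-8*I)/315 = -2336*I/315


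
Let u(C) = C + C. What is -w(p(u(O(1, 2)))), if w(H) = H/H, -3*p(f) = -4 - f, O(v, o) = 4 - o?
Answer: -1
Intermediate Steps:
u(C) = 2*C
p(f) = 4/3 + f/3 (p(f) = -(-4 - f)/3 = 4/3 + f/3)
w(H) = 1
-w(p(u(O(1, 2)))) = -1*1 = -1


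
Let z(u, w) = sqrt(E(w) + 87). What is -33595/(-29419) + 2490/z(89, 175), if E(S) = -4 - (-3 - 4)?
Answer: 33595/29419 + 83*sqrt(10) ≈ 263.61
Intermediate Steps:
E(S) = 3 (E(S) = -4 - 1*(-7) = -4 + 7 = 3)
z(u, w) = 3*sqrt(10) (z(u, w) = sqrt(3 + 87) = sqrt(90) = 3*sqrt(10))
-33595/(-29419) + 2490/z(89, 175) = -33595/(-29419) + 2490/((3*sqrt(10))) = -33595*(-1/29419) + 2490*(sqrt(10)/30) = 33595/29419 + 83*sqrt(10)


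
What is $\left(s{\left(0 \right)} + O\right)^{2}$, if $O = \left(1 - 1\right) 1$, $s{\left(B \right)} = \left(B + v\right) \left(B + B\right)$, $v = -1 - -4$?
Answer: $0$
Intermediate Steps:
$v = 3$ ($v = -1 + 4 = 3$)
$s{\left(B \right)} = 2 B \left(3 + B\right)$ ($s{\left(B \right)} = \left(B + 3\right) \left(B + B\right) = \left(3 + B\right) 2 B = 2 B \left(3 + B\right)$)
$O = 0$ ($O = 0 \cdot 1 = 0$)
$\left(s{\left(0 \right)} + O\right)^{2} = \left(2 \cdot 0 \left(3 + 0\right) + 0\right)^{2} = \left(2 \cdot 0 \cdot 3 + 0\right)^{2} = \left(0 + 0\right)^{2} = 0^{2} = 0$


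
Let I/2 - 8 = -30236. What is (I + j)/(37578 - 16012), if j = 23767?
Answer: -36689/21566 ≈ -1.7012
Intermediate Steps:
I = -60456 (I = 16 + 2*(-30236) = 16 - 60472 = -60456)
(I + j)/(37578 - 16012) = (-60456 + 23767)/(37578 - 16012) = -36689/21566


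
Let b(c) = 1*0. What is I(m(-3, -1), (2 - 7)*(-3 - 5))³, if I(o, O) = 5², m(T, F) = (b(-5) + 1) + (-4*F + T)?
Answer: 15625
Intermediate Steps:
b(c) = 0
m(T, F) = 1 + T - 4*F (m(T, F) = (0 + 1) + (-4*F + T) = 1 + (T - 4*F) = 1 + T - 4*F)
I(o, O) = 25
I(m(-3, -1), (2 - 7)*(-3 - 5))³ = 25³ = 15625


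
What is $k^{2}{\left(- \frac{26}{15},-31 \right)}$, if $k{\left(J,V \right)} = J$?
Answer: $\frac{676}{225} \approx 3.0044$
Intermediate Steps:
$k^{2}{\left(- \frac{26}{15},-31 \right)} = \left(- \frac{26}{15}\right)^{2} = \frac{676}{225}$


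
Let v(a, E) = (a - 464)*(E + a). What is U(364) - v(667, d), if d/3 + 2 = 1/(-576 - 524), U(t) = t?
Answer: -147200291/1100 ≈ -1.3382e+5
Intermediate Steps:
d = -6603/1100 (d = -6 + 3/(-576 - 524) = -6 + 3/(-1100) = -6 + 3*(-1/1100) = -6 - 3/1100 = -6603/1100 ≈ -6.0027)
v(a, E) = (-464 + a)*(E + a)
U(364) - v(667, d) = 364 - (667**2 - 464*(-6603/1100) - 464*667 - 6603/1100*667) = 364 - (444889 + 765948/275 - 309488 - 4404201/1100) = 364 - 1*147600691/1100 = 364 - 147600691/1100 = -147200291/1100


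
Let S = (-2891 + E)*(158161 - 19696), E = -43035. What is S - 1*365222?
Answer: -6359508812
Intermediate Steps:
S = -6359143590 (S = (-2891 - 43035)*(158161 - 19696) = -45926*138465 = -6359143590)
S - 1*365222 = -6359143590 - 1*365222 = -6359143590 - 365222 = -6359508812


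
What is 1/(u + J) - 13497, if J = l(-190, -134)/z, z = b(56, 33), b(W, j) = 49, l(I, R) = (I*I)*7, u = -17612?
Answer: -1176722455/87184 ≈ -13497.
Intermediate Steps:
l(I, R) = 7*I² (l(I, R) = I²*7 = 7*I²)
z = 49
J = 36100/7 (J = (7*(-190)²)/49 = (7*36100)*(1/49) = 252700*(1/49) = 36100/7 ≈ 5157.1)
1/(u + J) - 13497 = 1/(-17612 + 36100/7) - 13497 = 1/(-87184/7) - 13497 = -7/87184 - 13497 = -1176722455/87184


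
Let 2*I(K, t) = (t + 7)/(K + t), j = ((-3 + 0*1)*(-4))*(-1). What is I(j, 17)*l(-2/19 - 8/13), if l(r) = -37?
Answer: -444/5 ≈ -88.800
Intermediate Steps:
j = -12 (j = ((-3 + 0)*(-4))*(-1) = -3*(-4)*(-1) = 12*(-1) = -12)
I(K, t) = (7 + t)/(2*(K + t)) (I(K, t) = ((t + 7)/(K + t))/2 = ((7 + t)/(K + t))/2 = (7 + t)/(2*(K + t)))
I(j, 17)*l(-2/19 - 8/13) = ((7 + 17)/(2*(-12 + 17)))*(-37) = ((1/2)*24/5)*(-37) = ((1/2)*(1/5)*24)*(-37) = (12/5)*(-37) = -444/5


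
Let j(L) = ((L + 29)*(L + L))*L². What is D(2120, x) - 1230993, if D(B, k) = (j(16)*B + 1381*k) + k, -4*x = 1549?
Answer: 1559501255/2 ≈ 7.7975e+8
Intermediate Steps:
x = -1549/4 (x = -¼*1549 = -1549/4 ≈ -387.25)
j(L) = 2*L³*(29 + L) (j(L) = ((29 + L)*(2*L))*L² = (2*L*(29 + L))*L² = 2*L³*(29 + L))
D(B, k) = 1382*k + 368640*B (D(B, k) = ((2*16³*(29 + 16))*B + 1381*k) + k = ((2*4096*45)*B + 1381*k) + k = (368640*B + 1381*k) + k = (1381*k + 368640*B) + k = 1382*k + 368640*B)
D(2120, x) - 1230993 = (1382*(-1549/4) + 368640*2120) - 1230993 = (-1070359/2 + 781516800) - 1230993 = 1561963241/2 - 1230993 = 1559501255/2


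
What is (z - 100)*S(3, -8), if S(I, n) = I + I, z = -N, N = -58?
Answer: -252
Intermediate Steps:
z = 58 (z = -1*(-58) = 58)
S(I, n) = 2*I
(z - 100)*S(3, -8) = (58 - 100)*(2*3) = -42*6 = -252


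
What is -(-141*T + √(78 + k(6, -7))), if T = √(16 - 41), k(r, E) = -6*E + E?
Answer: -√113 + 705*I ≈ -10.63 + 705.0*I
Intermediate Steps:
k(r, E) = -5*E
T = 5*I (T = √(-25) = 5*I ≈ 5.0*I)
-(-141*T + √(78 + k(6, -7))) = -(-705*I + √(78 - 5*(-7))) = -(-705*I + √(78 + 35)) = -(-705*I + √113) = -(√113 - 705*I) = -√113 + 705*I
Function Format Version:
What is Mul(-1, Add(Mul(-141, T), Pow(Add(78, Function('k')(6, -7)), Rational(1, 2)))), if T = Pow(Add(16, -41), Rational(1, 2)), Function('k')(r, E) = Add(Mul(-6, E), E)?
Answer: Add(Mul(-1, Pow(113, Rational(1, 2))), Mul(705, I)) ≈ Add(-10.630, Mul(705.00, I))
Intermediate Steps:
Function('k')(r, E) = Mul(-5, E)
T = Mul(5, I) (T = Pow(-25, Rational(1, 2)) = Mul(5, I) ≈ Mul(5.0000, I))
Mul(-1, Add(Mul(-141, T), Pow(Add(78, Function('k')(6, -7)), Rational(1, 2)))) = Mul(-1, Add(Mul(-141, Mul(5, I)), Pow(Add(78, Mul(-5, -7)), Rational(1, 2)))) = Mul(-1, Add(Mul(-705, I), Pow(Add(78, 35), Rational(1, 2)))) = Mul(-1, Add(Mul(-705, I), Pow(113, Rational(1, 2)))) = Mul(-1, Add(Pow(113, Rational(1, 2)), Mul(-705, I))) = Add(Mul(-1, Pow(113, Rational(1, 2))), Mul(705, I))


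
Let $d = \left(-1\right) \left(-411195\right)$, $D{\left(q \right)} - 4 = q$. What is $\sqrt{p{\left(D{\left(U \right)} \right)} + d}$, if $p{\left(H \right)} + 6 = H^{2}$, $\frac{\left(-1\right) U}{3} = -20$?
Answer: $\sqrt{415285} \approx 644.43$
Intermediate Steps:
$U = 60$ ($U = \left(-3\right) \left(-20\right) = 60$)
$D{\left(q \right)} = 4 + q$
$d = 411195$
$p{\left(H \right)} = -6 + H^{2}$
$\sqrt{p{\left(D{\left(U \right)} \right)} + d} = \sqrt{\left(-6 + \left(4 + 60\right)^{2}\right) + 411195} = \sqrt{\left(-6 + 64^{2}\right) + 411195} = \sqrt{\left(-6 + 4096\right) + 411195} = \sqrt{4090 + 411195} = \sqrt{415285}$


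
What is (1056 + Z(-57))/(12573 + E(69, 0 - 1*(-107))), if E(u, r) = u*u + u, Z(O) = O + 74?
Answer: 1073/17403 ≈ 0.061656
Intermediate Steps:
Z(O) = 74 + O
E(u, r) = u + u² (E(u, r) = u² + u = u + u²)
(1056 + Z(-57))/(12573 + E(69, 0 - 1*(-107))) = (1056 + (74 - 57))/(12573 + 69*(1 + 69)) = (1056 + 17)/(12573 + 69*70) = 1073/(12573 + 4830) = 1073/17403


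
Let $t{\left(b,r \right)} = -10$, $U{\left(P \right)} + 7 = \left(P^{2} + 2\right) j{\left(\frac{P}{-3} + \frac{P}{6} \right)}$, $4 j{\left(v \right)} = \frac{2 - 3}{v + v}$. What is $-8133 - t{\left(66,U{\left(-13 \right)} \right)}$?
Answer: $-8123$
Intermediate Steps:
$j{\left(v \right)} = - \frac{1}{8 v}$ ($j{\left(v \right)} = \frac{\left(2 - 3\right) \frac{1}{v + v}}{4} = \frac{\left(-1\right) \frac{1}{2 v}}{4} = \frac{\left(- \frac{1}{2}\right) \frac{1}{v}}{4} = - \frac{1}{8 v}$)
$U{\left(P \right)} = -7 + \frac{3 \left(2 + P^{2}\right)}{4 P}$ ($U{\left(P \right)} = -7 + \left(P^{2} + 2\right) \left(- \frac{1}{8 \left(\frac{P}{-3} + \frac{P}{6}\right)}\right) = -7 + \left(2 + P^{2}\right) \left(- \frac{1}{8 \left(P \left(- \frac{1}{3}\right) + P \frac{1}{6}\right)}\right) = -7 + \left(2 + P^{2}\right) \left(- \frac{1}{8 \left(- \frac{P}{3} + \frac{P}{6}\right)}\right) = -7 + \left(2 + P^{2}\right) \left(- \frac{1}{8 \left(- \frac{P}{6}\right)}\right) = -7 + \left(2 + P^{2}\right) \left(- \frac{\left(-6\right) \frac{1}{P}}{8}\right) = -7 + \left(2 + P^{2}\right) \frac{3}{4 P} = -7 + \frac{3 \left(2 + P^{2}\right)}{4 P}$)
$-8133 - t{\left(66,U{\left(-13 \right)} \right)} = -8133 - -10 = -8133 + 10 = -8123$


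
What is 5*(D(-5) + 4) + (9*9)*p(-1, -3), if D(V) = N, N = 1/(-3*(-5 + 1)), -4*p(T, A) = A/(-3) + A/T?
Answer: -727/12 ≈ -60.583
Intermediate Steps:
p(T, A) = A/12 - A/(4*T) (p(T, A) = -(A/(-3) + A/T)/4 = -(A*(-⅓) + A/T)/4 = -(-A/3 + A/T)/4 = A/12 - A/(4*T))
N = 1/12 (N = 1/(-3*(-4)) = 1/12 ≈ 0.083333)
D(V) = 1/12
5*(D(-5) + 4) + (9*9)*p(-1, -3) = 5*(1/12 + 4) + (9*9)*((1/12)*(-3)*(-3 - 1)/(-1)) = 5*(49/12) + 81*((1/12)*(-3)*(-1)*(-4)) = 245/12 + 81*(-1) = 245/12 - 81 = -727/12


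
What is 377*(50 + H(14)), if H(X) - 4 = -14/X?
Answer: 19981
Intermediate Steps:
H(X) = 4 - 14/X
377*(50 + H(14)) = 377*(50 + (4 - 14/14)) = 377*(50 + (4 - 14*1/14)) = 377*(50 + (4 - 1)) = 377*(50 + 3) = 377*53 = 19981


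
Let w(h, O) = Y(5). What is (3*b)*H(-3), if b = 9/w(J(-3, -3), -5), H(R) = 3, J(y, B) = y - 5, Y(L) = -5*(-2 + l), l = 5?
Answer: -27/5 ≈ -5.4000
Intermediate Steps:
Y(L) = -15 (Y(L) = -5*(-2 + 5) = -5*3 = -15)
J(y, B) = -5 + y
w(h, O) = -15
b = -⅗ (b = 9/(-15) = 9*(-1/15) = -⅗ ≈ -0.60000)
(3*b)*H(-3) = (3*(-⅗))*3 = -9/5*3 = -27/5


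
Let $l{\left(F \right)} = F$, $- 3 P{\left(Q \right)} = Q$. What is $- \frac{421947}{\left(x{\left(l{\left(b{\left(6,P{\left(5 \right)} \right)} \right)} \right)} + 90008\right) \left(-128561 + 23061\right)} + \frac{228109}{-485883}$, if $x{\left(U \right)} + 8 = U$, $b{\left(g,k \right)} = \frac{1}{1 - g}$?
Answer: $- \frac{2165685125025899}{4613448832868700} \approx -0.46943$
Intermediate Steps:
$P{\left(Q \right)} = - \frac{Q}{3}$
$x{\left(U \right)} = -8 + U$
$- \frac{421947}{\left(x{\left(l{\left(b{\left(6,P{\left(5 \right)} \right)} \right)} \right)} + 90008\right) \left(-128561 + 23061\right)} + \frac{228109}{-485883} = - \frac{421947}{\left(\left(-8 - \frac{1}{-1 + 6}\right) + 90008\right) \left(-128561 + 23061\right)} + \frac{228109}{-485883} = - \frac{421947}{\left(\left(-8 - \frac{1}{5}\right) + 90008\right) \left(-105500\right)} + 228109 \left(- \frac{1}{485883}\right) = - \frac{421947}{\left(\left(-8 - \frac{1}{5}\right) + 90008\right) \left(-105500\right)} - \frac{228109}{485883} = - \frac{421947}{\left(- \frac{41}{5} + 90008\right) \left(-105500\right)} - \frac{228109}{485883} = - \frac{421947}{\frac{449999}{5} \left(-105500\right)} - \frac{228109}{485883} = - \frac{421947}{-9494978900} - \frac{228109}{485883} = \left(-421947\right) \left(- \frac{1}{9494978900}\right) - \frac{228109}{485883} = \frac{421947}{9494978900} - \frac{228109}{485883} = - \frac{2165685125025899}{4613448832868700}$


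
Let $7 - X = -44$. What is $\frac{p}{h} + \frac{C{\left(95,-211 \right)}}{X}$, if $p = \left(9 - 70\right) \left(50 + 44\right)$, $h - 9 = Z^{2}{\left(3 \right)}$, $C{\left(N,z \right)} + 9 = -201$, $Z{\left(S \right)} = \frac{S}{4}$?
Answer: $- \frac{92374}{153} \approx -603.75$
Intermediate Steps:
$X = 51$ ($X = 7 - -44 = 7 + 44 = 51$)
$Z{\left(S \right)} = \frac{S}{4}$ ($Z{\left(S \right)} = S \frac{1}{4} = \frac{S}{4}$)
$C{\left(N,z \right)} = -210$ ($C{\left(N,z \right)} = -9 - 201 = -210$)
$h = \frac{153}{16}$ ($h = 9 + \left(\frac{1}{4} \cdot 3\right)^{2} = 9 + \left(\frac{3}{4}\right)^{2} = 9 + \frac{9}{16} = \frac{153}{16} \approx 9.5625$)
$p = -5734$ ($p = \left(-61\right) 94 = -5734$)
$\frac{p}{h} + \frac{C{\left(95,-211 \right)}}{X} = - \frac{5734}{\frac{153}{16}} - \frac{210}{51} = \left(-5734\right) \frac{16}{153} - \frac{70}{17} = - \frac{91744}{153} - \frac{70}{17} = - \frac{92374}{153}$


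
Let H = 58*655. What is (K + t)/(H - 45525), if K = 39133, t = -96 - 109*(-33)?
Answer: -42634/7535 ≈ -5.6581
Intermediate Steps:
H = 37990
t = 3501 (t = -96 + 3597 = 3501)
(K + t)/(H - 45525) = (39133 + 3501)/(37990 - 45525) = 42634/(-7535) = 42634*(-1/7535) = -42634/7535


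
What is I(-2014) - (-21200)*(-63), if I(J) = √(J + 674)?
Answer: -1335600 + 2*I*√335 ≈ -1.3356e+6 + 36.606*I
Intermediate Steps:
I(J) = √(674 + J)
I(-2014) - (-21200)*(-63) = √(674 - 2014) - (-21200)*(-63) = √(-1340) - 1*1335600 = 2*I*√335 - 1335600 = -1335600 + 2*I*√335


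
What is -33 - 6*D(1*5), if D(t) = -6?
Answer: 3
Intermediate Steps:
-33 - 6*D(1*5) = -33 - 6*(-6) = -33 + 36 = 3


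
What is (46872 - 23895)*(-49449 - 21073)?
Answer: -1620383994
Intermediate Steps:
(46872 - 23895)*(-49449 - 21073) = 22977*(-70522) = -1620383994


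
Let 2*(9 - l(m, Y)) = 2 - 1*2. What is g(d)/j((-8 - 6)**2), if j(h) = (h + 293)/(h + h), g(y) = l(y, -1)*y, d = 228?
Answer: 268128/163 ≈ 1645.0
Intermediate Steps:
l(m, Y) = 9 (l(m, Y) = 9 - (2 - 1*2)/2 = 9 - (2 - 2)/2 = 9 - 1/2*0 = 9 + 0 = 9)
g(y) = 9*y
j(h) = (293 + h)/(2*h) (j(h) = (293 + h)/((2*h)) = (293 + h)*(1/(2*h)) = (293 + h)/(2*h))
g(d)/j((-8 - 6)**2) = (9*228)/(((293 + (-8 - 6)**2)/(2*((-8 - 6)**2)))) = 2052/(((293 + (-14)**2)/(2*((-14)**2)))) = 2052/(((1/2)*(293 + 196)/196)) = 2052/(((1/2)*(1/196)*489)) = 2052/(489/392) = 2052*(392/489) = 268128/163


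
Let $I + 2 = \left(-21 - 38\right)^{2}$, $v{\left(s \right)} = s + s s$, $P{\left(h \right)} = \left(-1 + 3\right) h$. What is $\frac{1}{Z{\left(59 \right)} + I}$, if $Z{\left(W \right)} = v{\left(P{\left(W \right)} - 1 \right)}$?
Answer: $\frac{1}{17285} \approx 5.7854 \cdot 10^{-5}$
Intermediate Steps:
$P{\left(h \right)} = 2 h$
$v{\left(s \right)} = s + s^{2}$
$Z{\left(W \right)} = 2 W \left(-1 + 2 W\right)$ ($Z{\left(W \right)} = \left(2 W - 1\right) \left(1 + \left(2 W - 1\right)\right) = \left(-1 + 2 W\right) \left(1 + \left(-1 + 2 W\right)\right) = \left(-1 + 2 W\right) 2 W = 2 W \left(-1 + 2 W\right)$)
$I = 3479$ ($I = -2 + \left(-21 - 38\right)^{2} = -2 + \left(-59\right)^{2} = -2 + 3481 = 3479$)
$\frac{1}{Z{\left(59 \right)} + I} = \frac{1}{2 \cdot 59 \left(-1 + 2 \cdot 59\right) + 3479} = \frac{1}{2 \cdot 59 \left(-1 + 118\right) + 3479} = \frac{1}{2 \cdot 59 \cdot 117 + 3479} = \frac{1}{13806 + 3479} = \frac{1}{17285}$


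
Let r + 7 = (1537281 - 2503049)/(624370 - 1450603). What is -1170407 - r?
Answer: -967024068968/826233 ≈ -1.1704e+6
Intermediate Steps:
r = -4817863/826233 (r = -7 + (1537281 - 2503049)/(624370 - 1450603) = -7 - 965768/(-826233) = -7 - 965768*(-1/826233) = -7 + 965768/826233 = -4817863/826233 ≈ -5.8311)
-1170407 - r = -1170407 - 1*(-4817863/826233) = -1170407 + 4817863/826233 = -967024068968/826233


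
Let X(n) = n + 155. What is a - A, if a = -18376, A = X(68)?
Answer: -18599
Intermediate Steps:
X(n) = 155 + n
A = 223 (A = 155 + 68 = 223)
a - A = -18376 - 1*223 = -18376 - 223 = -18599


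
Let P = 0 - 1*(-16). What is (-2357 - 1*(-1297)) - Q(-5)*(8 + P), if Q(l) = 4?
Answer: -1156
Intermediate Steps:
P = 16 (P = 0 + 16 = 16)
(-2357 - 1*(-1297)) - Q(-5)*(8 + P) = (-2357 - 1*(-1297)) - 4*(8 + 16) = (-2357 + 1297) - 4*24 = -1060 - 1*96 = -1060 - 96 = -1156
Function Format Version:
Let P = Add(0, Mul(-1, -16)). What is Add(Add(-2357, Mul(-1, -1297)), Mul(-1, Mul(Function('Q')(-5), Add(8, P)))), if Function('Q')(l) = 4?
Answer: -1156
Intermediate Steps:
P = 16 (P = Add(0, 16) = 16)
Add(Add(-2357, Mul(-1, -1297)), Mul(-1, Mul(Function('Q')(-5), Add(8, P)))) = Add(Add(-2357, Mul(-1, -1297)), Mul(-1, Mul(4, Add(8, 16)))) = Add(Add(-2357, 1297), Mul(-1, Mul(4, 24))) = Add(-1060, Mul(-1, 96)) = Add(-1060, -96) = -1156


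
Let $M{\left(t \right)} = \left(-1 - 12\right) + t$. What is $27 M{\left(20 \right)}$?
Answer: $189$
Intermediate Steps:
$M{\left(t \right)} = -13 + t$
$27 M{\left(20 \right)} = 27 \left(-13 + 20\right) = 27 \cdot 7 = 189$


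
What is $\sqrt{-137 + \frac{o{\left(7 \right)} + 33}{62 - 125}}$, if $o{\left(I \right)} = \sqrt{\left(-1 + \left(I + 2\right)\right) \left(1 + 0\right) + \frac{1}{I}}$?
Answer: $\frac{\sqrt{-60648 - \sqrt{399}}}{21} \approx 11.729 i$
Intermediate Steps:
$o{\left(I \right)} = \sqrt{1 + I + \frac{1}{I}}$ ($o{\left(I \right)} = \sqrt{\left(-1 + \left(2 + I\right)\right) 1 + \frac{1}{I}} = \sqrt{\left(1 + I\right) 1 + \frac{1}{I}} = \sqrt{\left(1 + I\right) + \frac{1}{I}} = \sqrt{1 + I + \frac{1}{I}}$)
$\sqrt{-137 + \frac{o{\left(7 \right)} + 33}{62 - 125}} = \sqrt{-137 + \frac{\sqrt{1 + 7 + \frac{1}{7}} + 33}{62 - 125}} = \sqrt{-137 + \frac{\sqrt{1 + 7 + \frac{1}{7}} + 33}{-63}} = \sqrt{-137 + \left(\sqrt{\frac{57}{7}} + 33\right) \left(- \frac{1}{63}\right)} = \sqrt{-137 + \left(\frac{\sqrt{399}}{7} + 33\right) \left(- \frac{1}{63}\right)} = \sqrt{-137 + \left(33 + \frac{\sqrt{399}}{7}\right) \left(- \frac{1}{63}\right)} = \sqrt{-137 - \left(\frac{11}{21} + \frac{\sqrt{399}}{441}\right)} = \sqrt{- \frac{2888}{21} - \frac{\sqrt{399}}{441}}$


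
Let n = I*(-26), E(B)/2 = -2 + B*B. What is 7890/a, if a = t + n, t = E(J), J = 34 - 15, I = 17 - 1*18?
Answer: 1315/124 ≈ 10.605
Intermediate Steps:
I = -1 (I = 17 - 18 = -1)
J = 19
E(B) = -4 + 2*B**2 (E(B) = 2*(-2 + B*B) = 2*(-2 + B**2) = -4 + 2*B**2)
t = 718 (t = -4 + 2*19**2 = -4 + 2*361 = -4 + 722 = 718)
n = 26 (n = -1*(-26) = 26)
a = 744 (a = 718 + 26 = 744)
7890/a = 7890/744 = 7890*(1/744) = 1315/124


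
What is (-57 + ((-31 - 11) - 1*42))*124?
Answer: -17484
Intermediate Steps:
(-57 + ((-31 - 11) - 1*42))*124 = (-57 + (-42 - 42))*124 = (-57 - 84)*124 = -141*124 = -17484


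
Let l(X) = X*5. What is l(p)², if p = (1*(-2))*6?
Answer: 3600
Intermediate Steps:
p = -12 (p = -2*6 = -12)
l(X) = 5*X
l(p)² = (5*(-12))² = (-60)² = 3600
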